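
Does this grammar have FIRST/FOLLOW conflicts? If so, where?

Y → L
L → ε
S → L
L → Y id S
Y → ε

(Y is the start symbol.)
Yes. Y → L with FOLLOW(Y) on { 'id' }; L → Y id S with FOLLOW(L) on { 'id' }

A FIRST/FOLLOW conflict occurs when a non-terminal N has a nullable alternative N → β (β ⇒* ε) and another alternative N → α with FIRST(α) ∩ FOLLOW(N) ≠ ∅: on such a lookahead the parser cannot decide between expanding α and letting N vanish via β.

Nullable non-terminals: L, S, Y.
FIRST sets used below: FIRST(Y) = { 'id', ε }, FIRST(L) = { 'id', ε }

L: nullable alternative(s) L → ε; FOLLOW(L) = { $, 'id' }
  L → ε: FIRST \ {ε} = { } — this is the only nullable alternative, skip
  L → Y id S: FIRST \ {ε} = { 'id' } — overlaps FOLLOW(L) on { 'id' }: CONFLICT
S has a nullable alternative but only one production, so nothing to check.

Y: nullable alternative(s) Y → L, Y → ε; FOLLOW(Y) = { $, 'id' }
  Y → L: FIRST \ {ε} = { 'id' } — overlaps FOLLOW(Y) on { 'id' }: CONFLICT
  Y → ε: FIRST \ {ε} = { } — disjoint from FOLLOW(Y)

So the grammar has 2 FIRST/FOLLOW conflicts (marked CONFLICT above).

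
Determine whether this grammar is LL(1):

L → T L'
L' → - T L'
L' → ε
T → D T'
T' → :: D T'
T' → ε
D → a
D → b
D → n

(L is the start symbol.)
Yes, the grammar is LL(1).

Relevant sets:
  FOLLOW(L') = { $ }
  FOLLOW(T') = { $, '-' }

For L':
  PREDICT(L' → '-' T L') = { '-' }
  PREDICT(L' → ε) = { $ }
For T':
  PREDICT(T' → :: D T') = { '::' }
  PREDICT(T' → ε) = { $, '-' }
For D:
  PREDICT(D → a) = { 'a' }
  PREDICT(D → b) = { 'b' }
  PREDICT(D → n) = { 'n' }
L, T have a single production, so nothing to check there.

All predict sets are disjoint. The grammar IS LL(1).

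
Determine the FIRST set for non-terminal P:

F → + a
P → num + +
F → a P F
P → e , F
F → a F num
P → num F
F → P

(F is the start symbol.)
From P → num + +:
  - num is a terminal: add 'num' and stop
From P → e , F:
  - e is a terminal: add 'e' and stop
From P → num F:
  - num is a terminal: add 'num' and stop

Collecting: FIRST(P) = { 'e', 'num' }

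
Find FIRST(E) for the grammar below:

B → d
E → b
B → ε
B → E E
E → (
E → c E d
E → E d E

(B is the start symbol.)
{ '(', 'b', 'c' }

From E → b:
  - b is a terminal: add 'b' and stop
From E → (:
  - '(' is a terminal: add '(' and stop
From E → c E d:
  - c is a terminal: add 'c' and stop
From E → E d E:
  - E is the symbol being defined: contributes nothing new
    E is not nullable, so stop

Collecting: FIRST(E) = { '(', 'b', 'c' }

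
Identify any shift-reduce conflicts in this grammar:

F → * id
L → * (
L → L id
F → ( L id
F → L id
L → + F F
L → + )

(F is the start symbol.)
No shift-reduce conflicts

A shift-reduce conflict occurs when an LR(0) state has both:
  - a complete (reduce) item [A → α .] (dot at the end), and
  - a shift item [B → β . c γ] (dot before a terminal).

Augment with F' → F and build the canonical LR(0) collection (I0 = CLOSURE({[F' → . F]}), then GOTO on every symbol after a dot until no new states appear). It has 15 states:
  I0: { [F → . ( L id], [F → . * id], [F → . L id], [F' → . F], [L → . * (], [L → . + )], [L → . + F F], [L → . L id] }  — shift
  I1: { [F → ( . L id], [L → . * (], [L → . + )], [L → . + F F], [L → . L id] }  — shift
  I2: { [F → * . id], [L → * . (] }  — shift
  I3: { [F → . ( L id], [F → . * id], [F → . L id], [L → + . )], [L → + . F F], [L → . * (], [L → . + )], [L → . + F F], [L → . L id] }  — shift
  I4: { [F' → F .] }  — accept
  I5: { [F → L . id], [L → L . id] }  — shift
  I6: { [F → L id .], [L → L id .] }  — 2 reduces
  I7: { [L → + ) .] }  — reduce
  I8: { [F → . ( L id], [F → . * id], [F → . L id], [L → + F . F], [L → . * (], [L → . + )], [L → . + F F], [L → . L id] }  — shift
  I9: { [L → + F F .] }  — reduce
  I10: { [L → * ( .] }  — reduce
  I11: { [F → * id .] }  — reduce
  I12: { [L → * . (] }  — shift
  I13: { [F → ( L . id], [L → L . id] }  — shift
  I14: { [F → ( L id .], [L → L id .] }  — 2 reduces

No state contains both a complete item and a shift item.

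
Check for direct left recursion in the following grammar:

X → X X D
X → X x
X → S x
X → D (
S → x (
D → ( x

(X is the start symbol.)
Direct left recursion occurs when N → N α for some non-terminal N (the right-hand side begins with the left-hand side itself).

X → X X D: LEFT RECURSIVE (starts with X)
X → X x: LEFT RECURSIVE (starts with X)
X → S x: starts with S
X → D (: starts with D
S → x (: starts with x
D → ( x: starts with '('

The grammar has direct left recursion on: X.

Answer: Yes, X is left-recursive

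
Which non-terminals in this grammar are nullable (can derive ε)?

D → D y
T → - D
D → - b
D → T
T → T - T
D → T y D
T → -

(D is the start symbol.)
None

A non-terminal is nullable if it can derive ε (the empty string): either it has an ε-production, or it has a production whose right-hand side consists entirely of nullable non-terminals.

There are no ε-productions, so no non-terminal can derive ε.
No non-terminals are nullable.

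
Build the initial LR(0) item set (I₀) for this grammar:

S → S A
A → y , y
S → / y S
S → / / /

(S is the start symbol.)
First, augment the grammar with S' → S
I₀ = CLOSURE({ [S' → . S] }):
  [S' → . S] has the dot before S: add [S → . S A], [S → . / y S], [S → . / / /]
No further items can be added.

I₀ = { [S → . / / /], [S → . / y S], [S → . S A], [S' → . S] }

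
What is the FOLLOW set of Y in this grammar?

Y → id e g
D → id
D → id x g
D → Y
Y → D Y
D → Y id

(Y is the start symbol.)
{ $, 'id' }

To compute FOLLOW(Y), find every occurrence of Y on a right-hand side N → α Y β: add FIRST(β) \ {ε}, and if β is empty or nullable also add FOLLOW(N). Iterate to a fixed point.

Y is the start symbol, so $ ∈ FOLLOW(Y).
In D → Y: Y is at the end, add FOLLOW(D)
In Y → D Y: Y is at the end; this adds FOLLOW(Y) to itself — nothing new
In D → Y id: Y is followed by id, add FIRST(id) \ {ε} = { 'id' }

The FOLLOW sets referred to above (computed the same way, to a fixed point):
  FOLLOW(D) = { 'id' }

Taking the union: FOLLOW(Y) = { $, 'id' }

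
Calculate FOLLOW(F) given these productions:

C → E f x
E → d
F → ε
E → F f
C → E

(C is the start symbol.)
To compute FOLLOW(F), find every occurrence of F on a right-hand side N → α F β: add FIRST(β) \ {ε}, and if β is empty or nullable also add FOLLOW(N). Iterate to a fixed point.

In E → F f: F is followed by f, add FIRST(f) \ {ε} = { 'f' }

Taking the union: FOLLOW(F) = { 'f' }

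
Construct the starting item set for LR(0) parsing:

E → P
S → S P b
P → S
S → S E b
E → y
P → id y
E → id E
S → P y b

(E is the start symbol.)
{ [E → . P], [E → . id E], [E → . y], [E' → . E], [P → . S], [P → . id y], [S → . P y b], [S → . S E b], [S → . S P b] }

First, augment the grammar with E' → E
I₀ = CLOSURE({ [E' → . E] }):
  [E' → . E] has the dot before E: add [E → . P], [E → . y], [E → . id E]
  [E → . P] has the dot before P: add [P → . S], [P → . id y]
  [P → . S] has the dot before S: add [S → . S P b], [S → . S E b], [S → . P y b]
No further items can be added.

I₀ = { [E → . P], [E → . id E], [E → . y], [E' → . E], [P → . S], [P → . id y], [S → . P y b], [S → . S E b], [S → . S P b] }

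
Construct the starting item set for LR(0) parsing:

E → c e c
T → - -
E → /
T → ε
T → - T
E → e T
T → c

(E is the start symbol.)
First, augment the grammar with E' → E
I₀ = CLOSURE({ [E' → . E] }):
  [E' → . E] has the dot before E: add [E → . c e c], [E → . /], [E → . e T]
No further items can be added.

I₀ = { [E → . /], [E → . c e c], [E → . e T], [E' → . E] }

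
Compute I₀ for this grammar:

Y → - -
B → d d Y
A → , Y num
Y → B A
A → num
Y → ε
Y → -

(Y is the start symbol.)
{ [B → . d d Y], [Y → . - -], [Y → . -], [Y → . B A], [Y → .], [Y' → . Y] }

First, augment the grammar with Y' → Y
I₀ = CLOSURE({ [Y' → . Y] }):
  [Y' → . Y] has the dot before Y: add [Y → . - -], [Y → . B A], [Y → .], [Y → . -]
  [Y → . B A] has the dot before B: add [B → . d d Y]
No further items can be added.

I₀ = { [B → . d d Y], [Y → . - -], [Y → . -], [Y → . B A], [Y → .], [Y' → . Y] }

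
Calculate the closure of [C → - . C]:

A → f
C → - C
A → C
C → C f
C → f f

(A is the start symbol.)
To compute CLOSURE, for each item [A → α.Bβ] where B is a non-terminal, add [B → .γ] for all productions B → γ; repeat for the newly added items until nothing changes.

Start with: [C → - . C]
  [C → - . C] has the dot before C: add [C → . - C], [C → . C f], [C → . f f]
No further items can be added.

CLOSURE = { [C → - . C], [C → . - C], [C → . C f], [C → . f f] }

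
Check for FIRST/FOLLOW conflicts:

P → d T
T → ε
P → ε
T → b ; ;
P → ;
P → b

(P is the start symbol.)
Nullable non-terminals: P, T.

P: nullable alternative(s) P → ε; FOLLOW(P) = { $ }
  P → d T: FIRST \ {ε} = { 'd' } — disjoint from FOLLOW(P)
  P → ε: FIRST \ {ε} = { } — this is the only nullable alternative, skip
  P → ;: FIRST \ {ε} = { ';' } — disjoint from FOLLOW(P)
  P → b: FIRST \ {ε} = { 'b' } — disjoint from FOLLOW(P)

T: nullable alternative(s) T → ε; FOLLOW(T) = { $ }
  T → ε: FIRST \ {ε} = { } — this is the only nullable alternative, skip
  T → b ; ;: FIRST \ {ε} = { 'b' } — disjoint from FOLLOW(T)

No FIRST/FOLLOW conflicts found.

Answer: No FIRST/FOLLOW conflicts.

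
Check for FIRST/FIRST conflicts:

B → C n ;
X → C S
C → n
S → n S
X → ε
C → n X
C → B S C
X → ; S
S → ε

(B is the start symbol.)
Yes. C → n / C → n X on { 'n' }; C → n / C → B S C on { 'n' }; C → n X / C → B S C on { 'n' }

FIRST sets of the non-terminals at (or reachable through a nullable prefix from) the front of some alternative:
  FIRST(C) = { 'n' }
  FIRST(B) = { 'n' }

Productions for X:
  X → C S: FIRST = { 'n' }
  X → ε: FIRST = { ε }
  X → ; S: FIRST = { ';' }
Productions for C:
  C → n: FIRST = { 'n' }
  C → n X: FIRST = { 'n' }
  C → B S C: FIRST = { 'n' }
Productions for S:
  S → n S: FIRST = { 'n' }
  S → ε: FIRST = { ε }
B has only one production, so no FIRST/FIRST conflict is possible there.

Conflict for C: C → n and C → n X
  Overlap: { 'n' }
Conflict for C: C → n and C → B S C
  Overlap: { 'n' }
Conflict for C: C → n X and C → B S C
  Overlap: { 'n' }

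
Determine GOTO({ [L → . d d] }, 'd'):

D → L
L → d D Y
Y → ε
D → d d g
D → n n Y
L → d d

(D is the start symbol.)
{ [L → d . d] }

GOTO(I, 'd') = CLOSURE({ [A → αX.β] : [A → α.Xβ] ∈ I, X = 'd' })

Items with dot before 'd', with the dot advanced:
  [L → . d d] → [L → d . d]
Closure adds nothing (no advanced item has the dot before a non-terminal).

GOTO = { [L → d . d] }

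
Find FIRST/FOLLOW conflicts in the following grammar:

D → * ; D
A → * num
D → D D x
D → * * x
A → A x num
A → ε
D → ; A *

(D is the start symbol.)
Yes. A → '*' num with FOLLOW(A) on { '*' }; A → A x num with FOLLOW(A) on { '*', 'x' }

Nullable non-terminals: A.
FIRST sets used below: FIRST(A) = { '*', 'x', ε }

A: nullable alternative(s) A → ε; FOLLOW(A) = { '*', 'x' }
  A → * num: FIRST \ {ε} = { '*' } — overlaps FOLLOW(A) on { '*' }: CONFLICT
  A → A x num: FIRST \ {ε} = { '*', 'x' } — overlaps FOLLOW(A) on { '*', 'x' }: CONFLICT
  A → ε: FIRST \ {ε} = { } — this is the only nullable alternative, skip

D has no nullable alternative, so no FIRST/FOLLOW check is needed there.

So the grammar has 2 FIRST/FOLLOW conflicts (marked CONFLICT above).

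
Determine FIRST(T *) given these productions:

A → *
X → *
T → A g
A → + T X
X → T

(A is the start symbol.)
{ '*', '+' }

FIRST sets of the non-terminals involved (from the grammar, by fixed-point iteration):
  FIRST(T) = { '*', '+' }

To compute FIRST(T *), process the symbols left to right:
Symbol T is a non-terminal. Add FIRST(T) \ {ε} = { '*', '+' }
T is not nullable (ε ∉ FIRST(T)), so stop here.
FIRST(T *) = { '*', '+' }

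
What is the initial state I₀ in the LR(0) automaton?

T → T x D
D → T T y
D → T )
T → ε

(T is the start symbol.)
First, augment the grammar with T' → T
I₀ = CLOSURE({ [T' → . T] }):
  [T' → . T] has the dot before T: add [T → . T x D], [T → .]
No further items can be added.

I₀ = { [T → . T x D], [T → .], [T' → . T] }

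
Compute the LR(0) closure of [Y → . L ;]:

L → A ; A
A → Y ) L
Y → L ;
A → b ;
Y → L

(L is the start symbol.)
To compute CLOSURE, for each item [A → α.Bβ] where B is a non-terminal, add [B → .γ] for all productions B → γ; repeat for the newly added items until nothing changes.

Start with: [Y → . L ;]
  [Y → . L ;] has the dot before L: add [L → . A ; A]
  [L → . A ; A] has the dot before A: add [A → . Y ) L], [A → . b ;]
  [A → . Y ) L] has the dot before Y: add [Y → . L]
No further items can be added.

CLOSURE = { [A → . Y ) L], [A → . b ;], [L → . A ; A], [Y → . L ;], [Y → . L] }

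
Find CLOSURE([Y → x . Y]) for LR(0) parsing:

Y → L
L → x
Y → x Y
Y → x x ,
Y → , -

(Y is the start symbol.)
To compute CLOSURE, for each item [A → α.Bβ] where B is a non-terminal, add [B → .γ] for all productions B → γ; repeat for the newly added items until nothing changes.

Start with: [Y → x . Y]
  [Y → x . Y] has the dot before Y: add [Y → . L], [Y → . x Y], [Y → . x x ,], [Y → . , -]
  [Y → . L] has the dot before L: add [L → . x]
No further items can be added.

CLOSURE = { [L → . x], [Y → . , -], [Y → . L], [Y → . x Y], [Y → . x x ,], [Y → x . Y] }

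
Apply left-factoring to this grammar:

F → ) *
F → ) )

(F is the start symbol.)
Left-factoring transforms A → αβ₁ | αβ₂ into A → αA' and A' → β₁ | β₂
(α is the longest common prefix among the alternatives). Repeat until
no nonterminal has two alternatives with a common prefix.

Round 1: F has alternatives sharing prefix ')'. Introduce F': F → ) F'
  Add: F' → *
  Add: F' → )

No remaining common prefixes — done.

Resulting grammar:
F → ) F'
F' → *
F' → )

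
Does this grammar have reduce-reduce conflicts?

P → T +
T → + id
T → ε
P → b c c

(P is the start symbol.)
Augment with P' → P and build the canonical LR(0) collection (I0 = CLOSURE({[P' → . P]}), then GOTO on every symbol after a dot until no new states appear). It has 9 states:
  I0: { [P → . T +], [P → . b c c], [P' → . P], [T → . + id], [T → .] }  — shift, reduce
  I1: { [T → + . id] }  — shift
  I2: { [P' → P .] }  — accept
  I3: { [P → T . +] }  — shift
  I4: { [P → b . c c] }  — shift
  I5: { [P → b c . c] }  — shift
  I6: { [P → b c c .] }  — reduce
  I7: { [P → T + .] }  — reduce
  I8: { [T → + id .] }  — reduce

No state contains more than one complete item.

Answer: No reduce-reduce conflicts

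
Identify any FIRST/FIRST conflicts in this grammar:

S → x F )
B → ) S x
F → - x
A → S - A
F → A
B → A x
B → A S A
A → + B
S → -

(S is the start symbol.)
Yes. B → A x / B → A S A on { '+', '-', 'x' }; F → '-' x / F → A on { '-' }

A FIRST/FIRST conflict occurs when two productions N → α and N → β for the same non-terminal have FIRST(α) ∩ FIRST(β) ≠ ∅ (with ε ∈ FIRST of a nullable right-hand side, so two nullable alternatives also conflict).

FIRST sets of the non-terminals at (or reachable through a nullable prefix from) the front of some alternative:
  FIRST(A) = { '+', '-', 'x' }
  FIRST(S) = { '-', 'x' }

Productions for S:
  S → x F ): FIRST = { 'x' }
  S → -: FIRST = { '-' }
Productions for B:
  B → ) S x: FIRST = { ')' }
  B → A x: FIRST = { '+', '-', 'x' }
  B → A S A: FIRST = { '+', '-', 'x' }
Productions for F:
  F → - x: FIRST = { '-' }
  F → A: FIRST = { '+', '-', 'x' }
Productions for A:
  A → S - A: FIRST = { '-', 'x' }
  A → + B: FIRST = { '+' }

Conflict for B: B → A x and B → A S A
  Overlap: { '+', '-', 'x' }
Conflict for F: F → - x and F → A
  Overlap: { '-' }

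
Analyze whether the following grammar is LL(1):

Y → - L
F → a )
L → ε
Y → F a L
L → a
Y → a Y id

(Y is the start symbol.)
No. Predict set conflict for Y: { 'a' }

A grammar is LL(1) if for each non-terminal N with multiple productions, the predict sets of those productions are pairwise disjoint, where PREDICT(N → α) = (FIRST(α) \ {ε}) ∪ (FOLLOW(N) if α ⇒* ε).

Relevant sets:
  FIRST(F) = { 'a' }
  FOLLOW(L) = { $, 'id' }

For Y:
  PREDICT(Y → '-' L) = { '-' }
  PREDICT(Y → F a L) = { 'a' }
  PREDICT(Y → a Y id) = { 'a' }
For L:
  PREDICT(L → ε) = { $, 'id' }
  PREDICT(L → a) = { 'a' }
F has a single production, so nothing to check there.

Conflict found: Predict set conflict for Y: { 'a' }
The grammar is NOT LL(1).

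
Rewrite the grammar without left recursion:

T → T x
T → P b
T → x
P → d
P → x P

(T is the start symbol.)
T → P b T'
T → x T'
T' → x T'
T' → ε
P → d
P → x P

T is directly left-recursive. The standard transformation for
  A → A α₁ | ... | A α_m | β₁ | ... | β_n
is
  A  → β₁ A' | ... | β_n A'
  A' → α₁ A' | ... | α_m A' | ε

T → P b becomes T → P b T'
T → x becomes T → x T'
T → T x becomes T' → x T'
Add T' → ε

Productions for other non-terminals are unchanged:
  P → d
  P → x P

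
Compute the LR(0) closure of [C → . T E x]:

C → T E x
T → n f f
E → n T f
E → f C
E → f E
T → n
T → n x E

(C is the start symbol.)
To compute CLOSURE, for each item [A → α.Bβ] where B is a non-terminal, add [B → .γ] for all productions B → γ; repeat for the newly added items until nothing changes.

Start with: [C → . T E x]
  [C → . T E x] has the dot before T: add [T → . n f f], [T → . n], [T → . n x E]
No further items can be added.

CLOSURE = { [C → . T E x], [T → . n f f], [T → . n x E], [T → . n] }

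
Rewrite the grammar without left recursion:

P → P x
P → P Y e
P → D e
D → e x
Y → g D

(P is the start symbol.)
P → D e P'
P' → x P'
P' → Y e P'
P' → ε
D → e x
Y → g D

P is directly left-recursive. The standard transformation for
  A → A α₁ | ... | A α_m | β₁ | ... | β_n
is
  A  → β₁ A' | ... | β_n A'
  A' → α₁ A' | ... | α_m A' | ε

P → D e becomes P → D e P'
P → P x becomes P' → x P'
P → P Y e becomes P' → Y e P'
Add P' → ε

Productions for other non-terminals are unchanged:
  D → e x
  Y → g D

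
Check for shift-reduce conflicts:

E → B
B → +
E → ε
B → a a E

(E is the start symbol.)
Augment with E' → E and build the canonical LR(0) collection (I0 = CLOSURE({[E' → . E]}), then GOTO on every symbol after a dot until no new states appear). It has 7 states:
  I0: { [B → . +], [B → . a a E], [E → . B], [E → .], [E' → . E] }  — shift, reduce
  I1: { [B → + .] }  — reduce
  I2: { [E → B .] }  — reduce
  I3: { [E' → E .] }  — accept
  I4: { [B → a . a E] }  — shift
  I5: { [B → . +], [B → . a a E], [B → a a . E], [E → . B], [E → .] }  — shift, reduce
  I6: { [B → a a E .] }  — reduce

I0 contains reduce item [E → .] and shift items [B → . +], [B → . a a E] — shift-reduce conflict.
I5 contains reduce item [E → .] and shift items [B → . +], [B → . a a E] — shift-reduce conflict.

Answer: Yes — I0: [E → .] vs [B → . +]; I5: [E → .] vs [B → . +]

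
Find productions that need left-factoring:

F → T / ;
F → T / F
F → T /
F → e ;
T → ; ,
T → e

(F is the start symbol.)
Left-factoring is needed when two productions for the same non-terminal
share a common prefix on the right-hand side.

Productions for F:
  F → T / ;
  F → T / F
  F → T /
  F → e ;
Productions for T:
  T → ; ,
  T → e

Found common prefix 'T /' in productions for F

Answer: Yes, F has productions with common prefix 'T /'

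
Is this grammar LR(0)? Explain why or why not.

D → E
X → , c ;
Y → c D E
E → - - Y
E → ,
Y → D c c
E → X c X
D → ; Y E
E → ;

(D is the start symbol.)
No. Shift-reduce conflict between [E → , .] and [X → , . c ;]

A grammar is LR(0) if no state in the canonical LR(0) collection has:
  - both a shift item (dot before a terminal) and a complete item (shift-reduce conflict), or
  - two or more complete items (reduce-reduce conflict; the accept item [D' → D .] counts as a complete item here).

Augment with D' → D and build the canonical LR(0) collection (I0 = CLOSURE({[D' → . D]}), then GOTO on every symbol after a dot until no new states appear). It has 23 states:
  I0: { [D → . ; Y E], [D → . E], [D' → . D], [E → . ,], [E → . - - Y], [E → . ;], [E → . X c X], [X → . , c ;] }  — shift
  I1: { [E → , .], [X → , . c ;] }  — shift, reduce
  I2: { [E → - . - Y] }  — shift
  I3: { [D → . ; Y E], [D → . E], [D → ; . Y E], [E → . ,], [E → . - - Y], [E → . ;], [E → . X c X], [E → ; .], [X → . , c ;], [Y → . D c c], [Y → . c D E] }  — shift, reduce
  I4: { [D' → D .] }  — accept
  I5: { [D → E .] }  — reduce
  I6: { [E → X . c X] }  — shift
  I7: { [E → X c . X], [X → . , c ;] }  — shift
  I8: { [X → , . c ;] }  — shift
  I9: { [E → X c X .] }  — reduce
  I10: { [X → , c . ;] }  — shift
  I11: { [X → , c ; .] }  — reduce
  I12: { [Y → D . c c] }  — shift
  I13: { [D → ; Y . E], [E → . ,], [E → . - - Y], [E → . ;], [E → . X c X], [X → . , c ;] }  — shift
  I14: { [D → . ; Y E], [D → . E], [E → . ,], [E → . - - Y], [E → . ;], [E → . X c X], [X → . , c ;], [Y → c . D E] }  — shift
  I15: { [E → . ,], [E → . - - Y], [E → . ;], [E → . X c X], [X → . , c ;], [Y → c D . E] }  — shift
  I16: { [E → ; .] }  — reduce
  I17: { [Y → c D E .] }  — reduce
  I18: { [D → ; Y E .] }  — reduce
  I19: { [Y → D c . c] }  — shift
  I20: { [Y → D c c .] }  — reduce
  I21: { [D → . ; Y E], [D → . E], [E → - - . Y], [E → . ,], [E → . - - Y], [E → . ;], [E → . X c X], [X → . , c ;], [Y → . D c c], [Y → . c D E] }  — shift
  I22: { [E → - - Y .] }  — reduce

Conflict in state I1:
  Shift-reduce conflict between [E → , .] and [X → , . c ;]
So the grammar is NOT LR(0).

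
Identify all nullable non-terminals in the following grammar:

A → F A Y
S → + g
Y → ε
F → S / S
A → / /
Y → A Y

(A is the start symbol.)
{ 'Y' }

A non-terminal is nullable if it can derive ε (the empty string): either it has an ε-production, or it has a production whose right-hand side consists entirely of nullable non-terminals.

ε-productions: Y → ε
So Y is immediately nullable.
No further non-terminal can be added: every production for the remaining non-terminals contains a terminal or a non-nullable non-terminal.
Nullable = { 'Y' }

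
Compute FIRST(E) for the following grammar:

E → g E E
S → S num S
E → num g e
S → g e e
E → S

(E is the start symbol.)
{ 'g', 'num' }

To compute FIRST(E), examine every production with E on the left-hand side, reading each right-hand side left to right until a non-nullable symbol is reached.

FIRST sets of the other non-terminals involved (by the same procedure, iterated to a fixed point):
  FIRST(S) = { 'g' }

From E → g E E:
  - g is a terminal: add 'g' and stop
From E → num g e:
  - num is a terminal: add 'num' and stop
From E → S:
  - S is a non-terminal: add FIRST(S) \ {ε} = { 'g' }
    S is not nullable, so stop

Collecting: FIRST(E) = { 'g', 'num' }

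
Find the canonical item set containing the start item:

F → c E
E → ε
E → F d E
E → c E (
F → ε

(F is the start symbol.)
{ [F → . c E], [F → .], [F' → . F] }

First, augment the grammar with F' → F
I₀ = CLOSURE({ [F' → . F] }):
  [F' → . F] has the dot before F: add [F → . c E], [F → .]
No further items can be added.

I₀ = { [F → . c E], [F → .], [F' → . F] }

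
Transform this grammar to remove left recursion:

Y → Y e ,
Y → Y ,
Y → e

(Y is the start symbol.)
Y → e Y'
Y' → e , Y'
Y' → , Y'
Y' → ε

Y is directly left-recursive. The standard transformation for
  A → A α₁ | ... | A α_m | β₁ | ... | β_n
is
  A  → β₁ A' | ... | β_n A'
  A' → α₁ A' | ... | α_m A' | ε

Y → e becomes Y → e Y'
Y → Y e , becomes Y' → e , Y'
Y → Y , becomes Y' → , Y'
Add Y' → ε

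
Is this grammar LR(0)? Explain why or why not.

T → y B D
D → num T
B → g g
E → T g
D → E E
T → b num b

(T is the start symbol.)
Augment with T' → T and build the canonical LR(0) collection (I0 = CLOSURE({[T' → . T]}), then GOTO on every symbol after a dot until no new states appear). It has 16 states:
  I0: { [T → . b num b], [T → . y B D], [T' → . T] }  — shift
  I1: { [T' → T .] }  — accept
  I2: { [T → b . num b] }  — shift
  I3: { [B → . g g], [T → y . B D] }  — shift
  I4: { [D → . E E], [D → . num T], [E → . T g], [T → . b num b], [T → . y B D], [T → y B . D] }  — shift
  I5: { [B → g . g] }  — shift
  I6: { [B → g g .] }  — reduce
  I7: { [T → y B D .] }  — reduce
  I8: { [D → E . E], [E → . T g], [T → . b num b], [T → . y B D] }  — shift
  I9: { [E → T . g] }  — shift
  I10: { [D → num . T], [T → . b num b], [T → . y B D] }  — shift
  I11: { [D → num T .] }  — reduce
  I12: { [E → T g .] }  — reduce
  I13: { [D → E E .] }  — reduce
  I14: { [T → b num . b] }  — shift
  I15: { [T → b num b .] }  — reduce

Every state is either a pure shift/goto state or contains exactly one complete item and nothing to shift — no conflicts. The grammar is LR(0).

Answer: Yes, the grammar is LR(0)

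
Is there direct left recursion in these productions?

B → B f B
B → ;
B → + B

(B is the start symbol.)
Yes, B is left-recursive

Direct left recursion occurs when N → N α for some non-terminal N (the right-hand side begins with the left-hand side itself).

B → B f B: LEFT RECURSIVE (starts with B)
B → ;: starts with ';'
B → + B: starts with '+'

The grammar has direct left recursion on: B.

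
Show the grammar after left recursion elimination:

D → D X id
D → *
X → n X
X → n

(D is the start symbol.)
D is directly left-recursive. The standard transformation for
  A → A α₁ | ... | A α_m | β₁ | ... | β_n
is
  A  → β₁ A' | ... | β_n A'
  A' → α₁ A' | ... | α_m A' | ε

D → * becomes D → * D'
D → D X id becomes D' → X id D'
Add D' → ε

Productions for other non-terminals are unchanged:
  X → n X
  X → n

Resulting grammar:
D → * D'
D' → X id D'
D' → ε
X → n X
X → n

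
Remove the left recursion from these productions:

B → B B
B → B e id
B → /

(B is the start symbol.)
B → / B'
B' → B B'
B' → e id B'
B' → ε

B is directly left-recursive. The standard transformation for
  A → A α₁ | ... | A α_m | β₁ | ... | β_n
is
  A  → β₁ A' | ... | β_n A'
  A' → α₁ A' | ... | α_m A' | ε

B → / becomes B → / B'
B → B B becomes B' → B B'
B → B e id becomes B' → e id B'
Add B' → ε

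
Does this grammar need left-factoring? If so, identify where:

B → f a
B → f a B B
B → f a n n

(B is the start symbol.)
Left-factoring is needed when two productions for the same non-terminal
share a common prefix on the right-hand side.

Productions for B:
  B → f a
  B → f a B B
  B → f a n n

Found common prefix 'f a' in productions for B

Answer: Yes, B has productions with common prefix 'f a'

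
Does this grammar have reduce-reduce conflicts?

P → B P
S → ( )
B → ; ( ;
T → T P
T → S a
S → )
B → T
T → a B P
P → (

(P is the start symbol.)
No reduce-reduce conflicts

Augment with P' → P and build the canonical LR(0) collection (I0 = CLOSURE({[P' → . P]}), then GOTO on every symbol after a dot until no new states appear). It has 18 states:
  I0: { [B → . ; ( ;], [B → . T], [P → . (], [P → . B P], [P' → . P], [S → . ( )], [S → . )], [T → . S a], [T → . T P], [T → . a B P] }  — shift
  I1: { [P → ( .], [S → ( . )] }  — shift, reduce
  I2: { [S → ) .] }  — reduce
  I3: { [B → ; . ( ;] }  — shift
  I4: { [B → . ; ( ;], [B → . T], [P → . (], [P → . B P], [P → B . P], [S → . ( )], [S → . )], [T → . S a], [T → . T P], [T → . a B P] }  — shift
  I5: { [P' → P .] }  — accept
  I6: { [T → S . a] }  — shift
  I7: { [B → . ; ( ;], [B → . T], [B → T .], [P → . (], [P → . B P], [S → . ( )], [S → . )], [T → . S a], [T → . T P], [T → . a B P], [T → T . P] }  — shift, reduce
  I8: { [B → . ; ( ;], [B → . T], [S → . ( )], [S → . )], [T → . S a], [T → . T P], [T → . a B P], [T → a . B P] }  — shift
  I9: { [S → ( . )] }  — shift
  I10: { [B → . ; ( ;], [B → . T], [P → . (], [P → . B P], [S → . ( )], [S → . )], [T → . S a], [T → . T P], [T → . a B P], [T → a B . P] }  — shift
  I11: { [T → a B P .] }  — reduce
  I12: { [S → ( ) .] }  — reduce
  I13: { [T → T P .] }  — reduce
  I14: { [T → S a .] }  — reduce
  I15: { [P → B P .] }  — reduce
  I16: { [B → ; ( . ;] }  — shift
  I17: { [B → ; ( ; .] }  — reduce

No state contains more than one complete item.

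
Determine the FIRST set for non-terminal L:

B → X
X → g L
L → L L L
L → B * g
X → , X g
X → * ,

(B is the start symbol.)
To compute FIRST(L), examine every production with L on the left-hand side, reading each right-hand side left to right until a non-nullable symbol is reached.

FIRST sets of the other non-terminals involved (by the same procedure, iterated to a fixed point):
  FIRST(B) = { '*', ',', 'g' }

From L → L L L:
  - L is the symbol being defined: contributes nothing new
    L is not nullable, so stop
From L → B * g:
  - B is a non-terminal: add FIRST(B) \ {ε} = { '*', ',', 'g' }
    B is not nullable, so stop

Collecting: FIRST(L) = { '*', ',', 'g' }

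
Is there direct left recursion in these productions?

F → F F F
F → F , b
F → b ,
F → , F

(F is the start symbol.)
Yes, F is left-recursive

Direct left recursion occurs when N → N α for some non-terminal N (the right-hand side begins with the left-hand side itself).

F → F F F: LEFT RECURSIVE (starts with F)
F → F , b: LEFT RECURSIVE (starts with F)
F → b ,: starts with b
F → , F: starts with ','

The grammar has direct left recursion on: F.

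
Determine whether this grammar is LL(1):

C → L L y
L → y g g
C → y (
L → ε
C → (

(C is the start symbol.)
No. Predict set conflict for C: { 'y' }

A grammar is LL(1) if for each non-terminal N with multiple productions, the predict sets of those productions are pairwise disjoint, where PREDICT(N → α) = (FIRST(α) \ {ε}) ∪ (FOLLOW(N) if α ⇒* ε).

Relevant sets:
  FIRST(L) = { 'y', ε }
  FOLLOW(L) = { 'y' }

For C:
  PREDICT(C → L L y) = { 'y' }
  PREDICT(C → y '(') = { 'y' }
  PREDICT(C → '(') = { '(' }
For L:
  PREDICT(L → y g g) = { 'y' }
  PREDICT(L → ε) = { 'y' }

Conflict found: Predict set conflict for C: { 'y' }
The grammar is NOT LL(1).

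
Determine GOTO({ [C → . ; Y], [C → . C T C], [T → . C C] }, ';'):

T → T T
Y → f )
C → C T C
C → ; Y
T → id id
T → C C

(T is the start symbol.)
GOTO(I, ';') = CLOSURE({ [A → αX.β] : [A → α.Xβ] ∈ I, X = ';' })

Items with dot before ';', with the dot advanced:
  [C → . ; Y] → [C → ; . Y]
Closure of the advanced items:
  [C → ; . Y] has the dot before Y: add [Y → . f )]

GOTO = { [C → ; . Y], [Y → . f )] }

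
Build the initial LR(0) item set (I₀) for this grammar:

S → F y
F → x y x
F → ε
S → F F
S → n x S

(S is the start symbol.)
First, augment the grammar with S' → S
I₀ = CLOSURE({ [S' → . S] }):
  [S' → . S] has the dot before S: add [S → . F y], [S → . F F], [S → . n x S]
  [S → . F y] has the dot before F: add [F → . x y x], [F → .]
No further items can be added.

I₀ = { [F → . x y x], [F → .], [S → . F F], [S → . F y], [S → . n x S], [S' → . S] }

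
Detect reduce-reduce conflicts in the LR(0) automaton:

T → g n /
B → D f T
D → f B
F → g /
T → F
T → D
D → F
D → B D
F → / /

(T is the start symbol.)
Yes — I4: [D → F .] vs [T → F .]

Augment with T' → T and build the canonical LR(0) collection (I0 = CLOSURE({[T' → . T]}), then GOTO on every symbol after a dot until no new states appear). It has 19 states:
  I0: { [B → . D f T], [D → . B D], [D → . F], [D → . f B], [F → . / /], [F → . g /], [T → . D], [T → . F], [T → . g n /], [T' → . T] }  — shift
  I1: { [F → / . /] }  — shift
  I2: { [B → . D f T], [D → . B D], [D → . F], [D → . f B], [D → B . D], [F → . / /], [F → . g /] }  — shift
  I3: { [B → D . f T], [T → D .] }  — shift, reduce
  I4: { [D → F .], [T → F .] }  — 2 reduces
  I5: { [T' → T .] }  — accept
  I6: { [B → . D f T], [D → . B D], [D → . F], [D → . f B], [D → f . B], [F → . / /], [F → . g /] }  — shift
  I7: { [F → g . /], [T → g . n /] }  — shift
  I8: { [F → g / .] }  — reduce
  I9: { [T → g n . /] }  — shift
  I10: { [T → g n / .] }  — reduce
  I11: { [B → . D f T], [D → . B D], [D → . F], [D → . f B], [D → B . D], [D → f B .], [F → . / /], [F → . g /] }  — shift, reduce
  I12: { [B → D . f T] }  — shift
  I13: { [D → F .] }  — reduce
  I14: { [F → g . /] }  — shift
  I15: { [B → . D f T], [B → D f . T], [D → . B D], [D → . F], [D → . f B], [F → . / /], [F → . g /], [T → . D], [T → . F], [T → . g n /] }  — shift
  I16: { [B → D f T .] }  — reduce
  I17: { [B → D . f T], [D → B D .] }  — shift, reduce
  I18: { [F → / / .] }  — reduce

I4 contains complete items [D → F .], [T → F .] — reduce-reduce conflict.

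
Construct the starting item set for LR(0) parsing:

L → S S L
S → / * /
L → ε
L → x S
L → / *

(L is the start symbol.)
{ [L → . / *], [L → . S S L], [L → . x S], [L → .], [L' → . L], [S → . / * /] }

First, augment the grammar with L' → L
I₀ = CLOSURE({ [L' → . L] }):
  [L' → . L] has the dot before L: add [L → . S S L], [L → .], [L → . x S], [L → . / *]
  [L → . S S L] has the dot before S: add [S → . / * /]
No further items can be added.

I₀ = { [L → . / *], [L → . S S L], [L → . x S], [L → .], [L' → . L], [S → . / * /] }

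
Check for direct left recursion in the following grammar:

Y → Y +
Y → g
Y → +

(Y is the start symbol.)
Direct left recursion occurs when N → N α for some non-terminal N (the right-hand side begins with the left-hand side itself).

Y → Y +: LEFT RECURSIVE (starts with Y)
Y → g: starts with g
Y → +: starts with '+'

The grammar has direct left recursion on: Y.

Answer: Yes, Y is left-recursive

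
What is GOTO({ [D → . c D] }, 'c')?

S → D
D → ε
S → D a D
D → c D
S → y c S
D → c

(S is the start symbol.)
GOTO(I, 'c') = CLOSURE({ [A → αX.β] : [A → α.Xβ] ∈ I, X = 'c' })

Items with dot before 'c', with the dot advanced:
  [D → . c D] → [D → c . D]
Closure of the advanced items:
  [D → c . D] has the dot before D: add [D → .], [D → . c D], [D → . c]

GOTO = { [D → . c D], [D → . c], [D → .], [D → c . D] }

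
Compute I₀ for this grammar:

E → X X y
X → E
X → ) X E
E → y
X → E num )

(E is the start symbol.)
First, augment the grammar with E' → E
I₀ = CLOSURE({ [E' → . E] }):
  [E' → . E] has the dot before E: add [E → . X X y], [E → . y]
  [E → . X X y] has the dot before X: add [X → . E], [X → . ) X E], [X → . E num )]
No further items can be added.

I₀ = { [E → . X X y], [E → . y], [E' → . E], [X → . ) X E], [X → . E num )], [X → . E] }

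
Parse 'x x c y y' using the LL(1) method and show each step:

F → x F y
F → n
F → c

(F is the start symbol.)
LL(1) parsing maintains a stack (initially the start symbol over $) and the input. At each step: if the stack top is a terminal, match it against the current input token; if it is a non-terminal N, replace it with the RHS of M[N, lookahead] (the unique production whose predict set contains the lookahead).

Stack is shown with the top on the left.

Stack      Input        Action
------------------------------
F $        x x c y y $  output F → x F y
x F y $    x x c y y $  match 'x'
F y $      x c y y $    output F → x F y
x F y y $  x c y y $    match 'x'
F y y $    c y y $      output F → c
c y y $    c y y $      match 'c'
y y $      y y $        match 'y'
y $        y $          match 'y'
$          $            accept

The string is accepted.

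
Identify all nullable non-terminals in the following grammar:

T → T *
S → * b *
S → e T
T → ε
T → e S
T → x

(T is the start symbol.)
{ 'T' }

A non-terminal is nullable if it can derive ε (the empty string): either it has an ε-production, or it has a production whose right-hand side consists entirely of nullable non-terminals.

ε-productions: T → ε
So T is immediately nullable.
No further non-terminal can be added: every production for the remaining non-terminals contains a terminal or a non-nullable non-terminal.
Nullable = { 'T' }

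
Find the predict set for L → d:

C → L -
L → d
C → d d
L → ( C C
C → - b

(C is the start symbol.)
{ 'd' }

PREDICT(L → d) = (FIRST(RHS) \ {ε}) ∪ (FOLLOW(L) if ε ∈ FIRST(RHS), i.e. RHS ⇒* ε)
FIRST(d) = { 'd' }
ε ∉ FIRST(d), so FOLLOW(L) is not added.
PREDICT(L → d) = { 'd' }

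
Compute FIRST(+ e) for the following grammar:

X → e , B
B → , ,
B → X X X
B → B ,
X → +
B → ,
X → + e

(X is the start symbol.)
To compute FIRST(+ e), process the symbols left to right:
Symbol + is a terminal. Add '+' and stop.
FIRST(+ e) = { '+' }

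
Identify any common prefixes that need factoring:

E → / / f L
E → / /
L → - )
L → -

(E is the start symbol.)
Left-factoring is needed when two productions for the same non-terminal
share a common prefix on the right-hand side.

Productions for E:
  E → / / f L
  E → / /
Productions for L:
  L → - )
  L → -

Found common prefix '/ /' in productions for E
Found common prefix '-' in productions for L

Answer: Yes, E has productions with common prefix '/ /'; L has productions with common prefix '-'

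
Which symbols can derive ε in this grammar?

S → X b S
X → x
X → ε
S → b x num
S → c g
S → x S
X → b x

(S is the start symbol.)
{ 'X' }

A non-terminal is nullable if it can derive ε (the empty string): either it has an ε-production, or it has a production whose right-hand side consists entirely of nullable non-terminals.

ε-productions: X → ε
So X is immediately nullable.
No further non-terminal can be added: every production for the remaining non-terminals contains a terminal or a non-nullable non-terminal.
Nullable = { 'X' }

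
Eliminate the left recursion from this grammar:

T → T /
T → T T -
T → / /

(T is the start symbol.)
T → / / T'
T' → / T'
T' → T - T'
T' → ε

T is directly left-recursive. The standard transformation for
  A → A α₁ | ... | A α_m | β₁ | ... | β_n
is
  A  → β₁ A' | ... | β_n A'
  A' → α₁ A' | ... | α_m A' | ε

T → / / becomes T → / / T'
T → T / becomes T' → / T'
T → T T - becomes T' → T - T'
Add T' → ε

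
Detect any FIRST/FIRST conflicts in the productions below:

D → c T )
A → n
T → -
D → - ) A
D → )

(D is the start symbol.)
A FIRST/FIRST conflict occurs when two productions N → α and N → β for the same non-terminal have FIRST(α) ∩ FIRST(β) ≠ ∅ (with ε ∈ FIRST of a nullable right-hand side, so two nullable alternatives also conflict).

Productions for D:
  D → c T ): FIRST = { 'c' }
  D → - ) A: FIRST = { '-' }
  D → ): FIRST = { ')' }
A, T have only one production, so no FIRST/FIRST conflict is possible there.

All alternatives of each non-terminal have pairwise disjoint FIRST sets.

Answer: No FIRST/FIRST conflicts.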